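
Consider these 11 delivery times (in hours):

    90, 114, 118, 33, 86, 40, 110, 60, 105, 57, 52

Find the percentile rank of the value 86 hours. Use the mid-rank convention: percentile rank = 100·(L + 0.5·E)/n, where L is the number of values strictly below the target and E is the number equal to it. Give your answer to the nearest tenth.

50.0

Sorted: 33, 40, 52, 57, 60, 86, 90, 105, 110, 114, 118.
Count below 86: L = 5; count equal: E = 1; n = 11.
Percentile rank = 100·(5 + 0.5·1)/11 = 100·5.5/11 = 50.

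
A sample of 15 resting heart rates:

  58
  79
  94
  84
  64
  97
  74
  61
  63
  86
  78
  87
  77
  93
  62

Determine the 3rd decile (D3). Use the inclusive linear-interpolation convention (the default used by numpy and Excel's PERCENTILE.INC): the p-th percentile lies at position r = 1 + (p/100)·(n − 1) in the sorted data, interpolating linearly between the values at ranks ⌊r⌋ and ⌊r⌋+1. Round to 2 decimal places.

66.00

Sorted: 58, 61, 62, 63, 64, 74, 77, 78, 79, 84, 86, 87, 93, 94, 97.
n = 15.
r = 1 + (30/100)·(15 − 1) = 1 + 4.2 = 5.2.
Rank 5 is 64 and rank 6 is 74.
Interpolate: 64 + 0.2·(74 − 64) = 64 + 0.2·10 = 66.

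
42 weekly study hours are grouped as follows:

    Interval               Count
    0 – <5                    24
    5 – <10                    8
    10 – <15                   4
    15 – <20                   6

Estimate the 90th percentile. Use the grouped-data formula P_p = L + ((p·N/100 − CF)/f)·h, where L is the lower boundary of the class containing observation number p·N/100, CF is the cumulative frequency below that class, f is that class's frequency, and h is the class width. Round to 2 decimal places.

N = 42; target position k = 90/100 · 42 = 37.8.
Cumulative frequencies: 24, 32, 36, 42.
Observation 37.8 falls in the class 15 – <20.
L = 15, CF = 36, f = 6, h = 5.
P90 = 15 + ((37.8 − 36)/6)·5 = 15 + 1.5 = 16.5.

16.50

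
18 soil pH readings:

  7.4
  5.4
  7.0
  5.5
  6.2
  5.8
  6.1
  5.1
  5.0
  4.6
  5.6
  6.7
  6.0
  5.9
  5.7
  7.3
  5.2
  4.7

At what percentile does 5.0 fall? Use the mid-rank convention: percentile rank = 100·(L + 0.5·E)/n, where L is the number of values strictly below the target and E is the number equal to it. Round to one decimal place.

13.9

Sorted: 4.6, 4.7, 5.0, 5.1, 5.2, 5.4, 5.5, 5.6, 5.7, 5.8, 5.9, 6.0, 6.1, 6.2, 6.7, 7.0, 7.3, 7.4.
Count below 5.0: L = 2; count equal: E = 1; n = 18.
Percentile rank = 100·(2 + 0.5·1)/18 = 100·2.5/18 = 13.89.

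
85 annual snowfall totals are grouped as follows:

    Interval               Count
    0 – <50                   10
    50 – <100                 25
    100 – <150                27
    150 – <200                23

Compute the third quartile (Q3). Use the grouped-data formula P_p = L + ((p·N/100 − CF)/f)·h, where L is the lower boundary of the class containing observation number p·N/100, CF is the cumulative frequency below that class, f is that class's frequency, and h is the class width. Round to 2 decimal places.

153.80

N = 85; target position k = 75/100 · 85 = 63.75.
Cumulative frequencies: 10, 35, 62, 85.
Observation 63.75 falls in the class 150 – <200.
L = 150, CF = 62, f = 23, h = 50.
P75 = 150 + ((63.75 − 62)/23)·50 = 150 + 3.80435 = 153.804.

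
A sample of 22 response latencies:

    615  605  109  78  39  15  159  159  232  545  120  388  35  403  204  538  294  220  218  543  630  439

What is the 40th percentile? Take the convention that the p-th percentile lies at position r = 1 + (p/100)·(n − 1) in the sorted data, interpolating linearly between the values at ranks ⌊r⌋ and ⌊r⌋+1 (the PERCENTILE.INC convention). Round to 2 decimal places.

Sorted: 15, 35, 39, 78, 109, 120, 159, 159, 204, 218, 220, 232, 294, 388, 403, 439, 538, 543, 545, 605, 615, 630.
n = 22.
r = 1 + (40/100)·(22 − 1) = 1 + 8.4 = 9.4.
Rank 9 is 204 and rank 10 is 218.
Interpolate: 204 + 0.4·(218 − 204) = 204 + 0.4·14 = 209.6.

209.60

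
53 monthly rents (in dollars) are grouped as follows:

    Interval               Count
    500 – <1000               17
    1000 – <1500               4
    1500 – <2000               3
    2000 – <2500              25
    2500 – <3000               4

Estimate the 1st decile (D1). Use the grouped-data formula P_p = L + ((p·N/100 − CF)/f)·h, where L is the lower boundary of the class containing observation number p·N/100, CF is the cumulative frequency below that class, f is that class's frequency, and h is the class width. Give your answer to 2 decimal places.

655.88

N = 53; target position k = 10/100 · 53 = 5.3.
Cumulative frequencies: 17, 21, 24, 49, 53.
Observation 5.3 falls in the class 500 – <1000.
L = 500, CF = 0, f = 17, h = 500.
P10 = 500 + ((5.3 − 0)/17)·500 = 500 + 155.882 = 655.882.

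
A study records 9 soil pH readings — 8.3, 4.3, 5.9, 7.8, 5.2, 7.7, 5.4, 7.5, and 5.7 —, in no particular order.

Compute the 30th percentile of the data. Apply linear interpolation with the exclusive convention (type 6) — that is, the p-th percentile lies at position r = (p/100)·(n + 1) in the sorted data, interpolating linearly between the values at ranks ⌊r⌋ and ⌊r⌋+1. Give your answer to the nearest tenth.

Sorted: 4.3, 5.2, 5.4, 5.7, 5.9, 7.5, 7.7, 7.8, 8.3.
n = 9.
r = (30/100)·(9 + 1) = 3.
r is an integer, so P30 is the value at rank 3: 5.4.

5.4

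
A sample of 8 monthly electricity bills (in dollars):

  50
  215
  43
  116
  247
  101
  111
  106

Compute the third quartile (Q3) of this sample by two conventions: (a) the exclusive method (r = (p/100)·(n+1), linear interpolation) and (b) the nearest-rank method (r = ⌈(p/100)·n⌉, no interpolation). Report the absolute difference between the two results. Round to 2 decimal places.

74.25

Sorted: 43, 50, 101, 106, 111, 116, 215, 247.
n = 8.
(a) r = 6.75; between ranks 6 (116) and 7 (215): 190.25.
(b) the nearest-rank method: rank 6 → 116.
|190.25 − 116| = 74.25.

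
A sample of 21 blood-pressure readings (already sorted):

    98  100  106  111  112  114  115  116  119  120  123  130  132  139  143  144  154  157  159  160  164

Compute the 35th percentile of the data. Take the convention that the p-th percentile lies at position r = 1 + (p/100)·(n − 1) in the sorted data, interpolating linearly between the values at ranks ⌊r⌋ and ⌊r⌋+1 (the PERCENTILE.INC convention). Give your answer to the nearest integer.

n = 21.
r = 1 + (35/100)·(21 − 1) = 1 + 7 = 8.
r is an integer, so P35 is the value at rank 8: 116.

116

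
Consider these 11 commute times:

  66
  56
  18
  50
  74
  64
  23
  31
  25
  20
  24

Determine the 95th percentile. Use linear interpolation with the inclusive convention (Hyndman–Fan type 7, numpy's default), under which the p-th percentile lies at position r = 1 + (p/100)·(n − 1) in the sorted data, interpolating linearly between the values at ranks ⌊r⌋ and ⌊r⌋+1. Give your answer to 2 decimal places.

Sorted: 18, 20, 23, 24, 25, 31, 50, 56, 64, 66, 74.
n = 11.
r = 1 + (95/100)·(11 − 1) = 1 + 9.5 = 10.5.
Rank 10 is 66 and rank 11 is 74.
Interpolate: 66 + 0.5·(74 − 66) = 66 + 0.5·8 = 70.

70.00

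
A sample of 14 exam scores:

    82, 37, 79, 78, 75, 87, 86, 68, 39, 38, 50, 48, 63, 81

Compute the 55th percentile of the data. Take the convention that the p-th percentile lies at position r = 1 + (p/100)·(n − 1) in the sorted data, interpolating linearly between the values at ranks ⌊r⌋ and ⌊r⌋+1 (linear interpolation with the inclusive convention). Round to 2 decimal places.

Sorted: 37, 38, 39, 48, 50, 63, 68, 75, 78, 79, 81, 82, 86, 87.
n = 14.
r = 1 + (55/100)·(14 − 1) = 1 + 7.15 = 8.15.
Rank 8 is 75 and rank 9 is 78.
Interpolate: 75 + 0.15·(78 − 75) = 75 + 0.15·3 = 75.45.

75.45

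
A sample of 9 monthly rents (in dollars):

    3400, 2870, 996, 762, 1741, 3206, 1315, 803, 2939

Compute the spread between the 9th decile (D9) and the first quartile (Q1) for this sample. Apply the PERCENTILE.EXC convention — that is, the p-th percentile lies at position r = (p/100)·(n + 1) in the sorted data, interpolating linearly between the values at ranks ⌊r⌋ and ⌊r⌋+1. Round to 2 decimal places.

2500.50

Sorted: 762, 803, 996, 1315, 1741, 2870, 2939, 3206, 3400.
n = 9.
P25: r = 2.5; ranks 2–3 are 803, 996; interpolating gives 899.5.
P90: r = 9 (integer) → 3400.
Difference: 3400 − 899.5 = 2500.5.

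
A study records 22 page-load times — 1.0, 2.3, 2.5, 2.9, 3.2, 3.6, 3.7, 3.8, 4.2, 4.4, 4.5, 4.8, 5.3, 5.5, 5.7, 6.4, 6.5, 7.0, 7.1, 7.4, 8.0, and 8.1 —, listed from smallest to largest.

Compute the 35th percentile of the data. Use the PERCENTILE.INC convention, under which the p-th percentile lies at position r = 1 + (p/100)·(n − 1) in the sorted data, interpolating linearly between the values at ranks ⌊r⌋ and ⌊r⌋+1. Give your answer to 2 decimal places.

n = 22.
r = 1 + (35/100)·(22 − 1) = 1 + 7.35 = 8.35.
Rank 8 is 3.8 and rank 9 is 4.2.
Interpolate: 3.8 + 0.35·(4.2 − 3.8) = 3.8 + 0.35·0.4 = 3.94.

3.94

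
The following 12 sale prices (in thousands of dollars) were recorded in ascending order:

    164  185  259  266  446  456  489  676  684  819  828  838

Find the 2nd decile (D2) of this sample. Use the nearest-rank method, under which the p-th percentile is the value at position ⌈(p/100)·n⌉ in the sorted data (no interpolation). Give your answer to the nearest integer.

n = 12.
Position = ⌈20/100 · 12⌉ = ⌈2.4⌉ = 3.
The value at rank 3 is 259.

259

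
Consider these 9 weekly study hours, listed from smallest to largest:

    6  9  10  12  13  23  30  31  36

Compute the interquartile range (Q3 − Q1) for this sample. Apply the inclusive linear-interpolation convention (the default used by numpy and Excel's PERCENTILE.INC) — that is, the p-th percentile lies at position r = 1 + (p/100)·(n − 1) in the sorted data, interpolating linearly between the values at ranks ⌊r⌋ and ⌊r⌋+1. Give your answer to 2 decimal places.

n = 9.
P25: r = 3 (integer) → 10.
P75: r = 7 (integer) → 30.
Difference: 30 − 10 = 20.

20.00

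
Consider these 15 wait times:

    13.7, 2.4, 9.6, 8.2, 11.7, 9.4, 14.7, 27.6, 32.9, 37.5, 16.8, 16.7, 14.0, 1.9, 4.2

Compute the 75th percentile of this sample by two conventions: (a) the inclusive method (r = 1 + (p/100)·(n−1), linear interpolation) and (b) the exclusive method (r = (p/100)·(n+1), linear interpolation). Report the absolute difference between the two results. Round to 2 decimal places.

0.05

Sorted: 1.9, 2.4, 4.2, 8.2, 9.4, 9.6, 11.7, 13.7, 14.0, 14.7, 16.7, 16.8, 27.6, 32.9, 37.5.
n = 15.
(a) r = 11.5; between ranks 11 (16.7) and 12 (16.8): 16.75.
(b) r = 12 → value at rank 12 = 16.8.
|16.75 − 16.8| = 0.05.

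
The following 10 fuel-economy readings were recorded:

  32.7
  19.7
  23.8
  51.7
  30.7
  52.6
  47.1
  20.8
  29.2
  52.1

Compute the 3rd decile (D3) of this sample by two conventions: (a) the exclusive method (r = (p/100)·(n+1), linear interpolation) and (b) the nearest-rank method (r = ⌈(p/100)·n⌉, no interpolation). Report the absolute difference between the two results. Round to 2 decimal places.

1.62

Sorted: 19.7, 20.8, 23.8, 29.2, 30.7, 32.7, 47.1, 51.7, 52.1, 52.6.
n = 10.
(a) r = 3.3; between ranks 3 (23.8) and 4 (29.2): 25.42.
(b) the nearest-rank method: rank 3 → 23.8.
|25.42 − 23.8| = 1.62.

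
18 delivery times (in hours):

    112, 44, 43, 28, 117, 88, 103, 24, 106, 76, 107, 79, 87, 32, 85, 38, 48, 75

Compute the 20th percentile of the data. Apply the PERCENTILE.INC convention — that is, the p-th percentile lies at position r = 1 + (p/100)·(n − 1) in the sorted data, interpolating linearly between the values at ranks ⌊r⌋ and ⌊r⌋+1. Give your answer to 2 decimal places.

Sorted: 24, 28, 32, 38, 43, 44, 48, 75, 76, 79, 85, 87, 88, 103, 106, 107, 112, 117.
n = 18.
r = 1 + (20/100)·(18 − 1) = 1 + 3.4 = 4.4.
Rank 4 is 38 and rank 5 is 43.
Interpolate: 38 + 0.4·(43 − 38) = 38 + 0.4·5 = 40.

40.00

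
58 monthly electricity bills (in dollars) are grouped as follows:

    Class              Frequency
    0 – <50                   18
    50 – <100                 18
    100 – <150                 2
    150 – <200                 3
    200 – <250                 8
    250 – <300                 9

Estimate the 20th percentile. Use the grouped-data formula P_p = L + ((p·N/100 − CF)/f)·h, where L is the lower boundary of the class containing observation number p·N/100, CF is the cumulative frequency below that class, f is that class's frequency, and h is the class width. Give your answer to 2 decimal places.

N = 58; target position k = 20/100 · 58 = 11.6.
Cumulative frequencies: 18, 36, 38, 41, 49, 58.
Observation 11.6 falls in the class 0 – <50.
L = 0, CF = 0, f = 18, h = 50.
P20 = 0 + ((11.6 − 0)/18)·50 = 0 + 32.2222 = 32.2222.

32.22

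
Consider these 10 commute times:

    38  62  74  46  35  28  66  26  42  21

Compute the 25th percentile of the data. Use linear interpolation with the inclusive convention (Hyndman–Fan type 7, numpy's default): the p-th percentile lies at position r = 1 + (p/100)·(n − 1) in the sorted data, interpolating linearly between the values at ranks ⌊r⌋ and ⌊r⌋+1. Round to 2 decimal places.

Sorted: 21, 26, 28, 35, 38, 42, 46, 62, 66, 74.
n = 10.
r = 1 + (25/100)·(10 − 1) = 1 + 2.25 = 3.25.
Rank 3 is 28 and rank 4 is 35.
Interpolate: 28 + 0.25·(35 − 28) = 28 + 0.25·7 = 29.75.

29.75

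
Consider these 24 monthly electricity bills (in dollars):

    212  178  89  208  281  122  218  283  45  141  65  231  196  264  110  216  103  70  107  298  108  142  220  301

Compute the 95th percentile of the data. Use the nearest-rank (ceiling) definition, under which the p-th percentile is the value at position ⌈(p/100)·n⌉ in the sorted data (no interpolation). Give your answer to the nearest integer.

Sorted: 45, 65, 70, 89, 103, 107, 108, 110, 122, 141, 142, 178, 196, 208, 212, 216, 218, 220, 231, 264, 281, 283, 298, 301.
n = 24.
Position = ⌈95/100 · 24⌉ = ⌈22.8⌉ = 23.
The value at rank 23 is 298.

298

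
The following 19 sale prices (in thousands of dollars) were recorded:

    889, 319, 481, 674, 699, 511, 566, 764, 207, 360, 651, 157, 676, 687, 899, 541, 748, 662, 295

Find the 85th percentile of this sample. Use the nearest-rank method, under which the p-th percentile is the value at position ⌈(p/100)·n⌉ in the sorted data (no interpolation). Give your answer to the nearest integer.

Sorted: 157, 207, 295, 319, 360, 481, 511, 541, 566, 651, 662, 674, 676, 687, 699, 748, 764, 889, 899.
n = 19.
Position = ⌈85/100 · 19⌉ = ⌈16.15⌉ = 17.
The value at rank 17 is 764.

764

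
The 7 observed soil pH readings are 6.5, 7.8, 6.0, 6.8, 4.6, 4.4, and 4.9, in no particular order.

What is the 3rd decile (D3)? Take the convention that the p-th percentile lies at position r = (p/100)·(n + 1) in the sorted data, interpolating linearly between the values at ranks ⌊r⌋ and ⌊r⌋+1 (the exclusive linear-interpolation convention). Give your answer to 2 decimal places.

Sorted: 4.4, 4.6, 4.9, 6.0, 6.5, 6.8, 7.8.
n = 7.
r = (30/100)·(7 + 1) = 2.4.
Rank 2 is 4.6 and rank 3 is 4.9.
Interpolate: 4.6 + 0.4·(4.9 − 4.6) = 4.6 + 0.4·0.3 = 4.72.

4.72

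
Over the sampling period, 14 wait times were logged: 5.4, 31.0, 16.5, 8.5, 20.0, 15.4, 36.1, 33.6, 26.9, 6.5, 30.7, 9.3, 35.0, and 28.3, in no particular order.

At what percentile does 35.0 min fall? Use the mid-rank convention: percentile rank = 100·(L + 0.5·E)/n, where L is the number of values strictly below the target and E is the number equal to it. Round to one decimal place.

89.3

Sorted: 5.4, 6.5, 8.5, 9.3, 15.4, 16.5, 20.0, 26.9, 28.3, 30.7, 31.0, 33.6, 35.0, 36.1.
Count below 35.0: L = 12; count equal: E = 1; n = 14.
Percentile rank = 100·(12 + 0.5·1)/14 = 100·12.5/14 = 89.29.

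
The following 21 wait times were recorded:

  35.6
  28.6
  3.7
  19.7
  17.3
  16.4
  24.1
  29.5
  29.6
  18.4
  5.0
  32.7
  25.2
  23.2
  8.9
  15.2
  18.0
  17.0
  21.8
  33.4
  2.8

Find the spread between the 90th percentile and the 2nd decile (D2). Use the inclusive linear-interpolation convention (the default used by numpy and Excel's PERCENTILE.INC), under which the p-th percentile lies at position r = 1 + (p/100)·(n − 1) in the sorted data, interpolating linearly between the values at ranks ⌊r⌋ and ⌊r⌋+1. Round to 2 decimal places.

Sorted: 2.8, 3.7, 5.0, 8.9, 15.2, 16.4, 17.0, 17.3, 18.0, 18.4, 19.7, 21.8, 23.2, 24.1, 25.2, 28.6, 29.5, 29.6, 32.7, 33.4, 35.6.
n = 21.
P20: r = 5 (integer) → 15.2.
P90: r = 19 (integer) → 32.7.
Difference: 32.7 − 15.2 = 17.5.

17.50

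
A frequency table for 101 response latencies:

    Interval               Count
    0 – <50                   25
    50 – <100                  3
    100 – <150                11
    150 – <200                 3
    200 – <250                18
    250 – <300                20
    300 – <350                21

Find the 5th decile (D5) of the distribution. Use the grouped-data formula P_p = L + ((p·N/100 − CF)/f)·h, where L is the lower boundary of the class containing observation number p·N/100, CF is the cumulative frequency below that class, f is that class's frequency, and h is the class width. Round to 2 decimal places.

223.61

N = 101; target position k = 50/100 · 101 = 50.5.
Cumulative frequencies: 25, 28, 39, 42, 60, 80, 101.
Observation 50.5 falls in the class 200 – <250.
L = 200, CF = 42, f = 18, h = 50.
P50 = 200 + ((50.5 − 42)/18)·50 = 200 + 23.6111 = 223.611.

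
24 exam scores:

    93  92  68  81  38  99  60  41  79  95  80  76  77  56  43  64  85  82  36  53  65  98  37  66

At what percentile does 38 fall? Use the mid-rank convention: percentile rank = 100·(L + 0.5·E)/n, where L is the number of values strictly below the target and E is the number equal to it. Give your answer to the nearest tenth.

10.4

Sorted: 36, 37, 38, 41, 43, 53, 56, 60, 64, 65, 66, 68, 76, 77, 79, 80, 81, 82, 85, 92, 93, 95, 98, 99.
Count below 38: L = 2; count equal: E = 1; n = 24.
Percentile rank = 100·(2 + 0.5·1)/24 = 100·2.5/24 = 10.42.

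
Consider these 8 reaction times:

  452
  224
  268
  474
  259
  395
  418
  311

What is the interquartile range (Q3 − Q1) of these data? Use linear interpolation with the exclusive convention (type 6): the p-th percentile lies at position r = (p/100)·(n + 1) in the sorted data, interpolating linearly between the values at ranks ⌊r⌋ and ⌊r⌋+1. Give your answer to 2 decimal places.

182.25

Sorted: 224, 259, 268, 311, 395, 418, 452, 474.
n = 8.
P25: r = 2.25; ranks 2–3 are 259, 268; interpolating gives 261.25.
P75: r = 6.75; ranks 6–7 are 418, 452; interpolating gives 443.5.
Difference: 443.5 − 261.25 = 182.25.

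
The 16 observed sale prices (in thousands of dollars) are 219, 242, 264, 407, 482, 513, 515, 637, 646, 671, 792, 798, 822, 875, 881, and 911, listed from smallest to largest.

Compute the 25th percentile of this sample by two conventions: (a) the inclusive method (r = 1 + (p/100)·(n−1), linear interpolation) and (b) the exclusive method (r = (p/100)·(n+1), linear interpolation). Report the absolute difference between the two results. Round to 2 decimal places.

37.50

n = 16.
(a) r = 4.75; between ranks 4 (407) and 5 (482): 463.25.
(b) r = 4.25; between ranks 4 (407) and 5 (482): 425.75.
|463.25 − 425.75| = 37.5.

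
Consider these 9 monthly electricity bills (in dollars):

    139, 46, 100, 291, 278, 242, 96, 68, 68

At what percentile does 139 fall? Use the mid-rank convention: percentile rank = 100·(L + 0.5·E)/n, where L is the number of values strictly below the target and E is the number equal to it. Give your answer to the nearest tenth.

Sorted: 46, 68, 68, 96, 100, 139, 242, 278, 291.
Count below 139: L = 5; count equal: E = 1; n = 9.
Percentile rank = 100·(5 + 0.5·1)/9 = 100·5.5/9 = 61.11.

61.1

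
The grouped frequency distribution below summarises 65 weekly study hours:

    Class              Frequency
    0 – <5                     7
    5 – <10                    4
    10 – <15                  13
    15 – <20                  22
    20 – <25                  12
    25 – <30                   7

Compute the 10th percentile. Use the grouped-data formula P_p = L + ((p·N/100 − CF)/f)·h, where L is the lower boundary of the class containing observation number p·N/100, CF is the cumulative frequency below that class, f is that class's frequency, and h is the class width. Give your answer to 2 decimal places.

N = 65; target position k = 10/100 · 65 = 6.5.
Cumulative frequencies: 7, 11, 24, 46, 58, 65.
Observation 6.5 falls in the class 0 – <5.
L = 0, CF = 0, f = 7, h = 5.
P10 = 0 + ((6.5 − 0)/7)·5 = 0 + 4.64286 = 4.64286.

4.64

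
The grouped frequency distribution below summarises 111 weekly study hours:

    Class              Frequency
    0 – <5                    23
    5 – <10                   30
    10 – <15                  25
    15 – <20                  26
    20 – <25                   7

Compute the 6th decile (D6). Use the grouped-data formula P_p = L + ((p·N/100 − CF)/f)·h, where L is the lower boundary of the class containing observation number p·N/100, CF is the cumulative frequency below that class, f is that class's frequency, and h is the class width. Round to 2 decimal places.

12.72

N = 111; target position k = 60/100 · 111 = 66.6.
Cumulative frequencies: 23, 53, 78, 104, 111.
Observation 66.6 falls in the class 10 – <15.
L = 10, CF = 53, f = 25, h = 5.
P60 = 10 + ((66.6 − 53)/25)·5 = 10 + 2.72 = 12.72.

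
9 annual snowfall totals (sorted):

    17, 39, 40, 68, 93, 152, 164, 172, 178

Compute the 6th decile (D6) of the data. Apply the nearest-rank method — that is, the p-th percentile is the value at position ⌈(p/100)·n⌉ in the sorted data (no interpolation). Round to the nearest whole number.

152

n = 9.
Position = ⌈60/100 · 9⌉ = ⌈5.4⌉ = 6.
The value at rank 6 is 152.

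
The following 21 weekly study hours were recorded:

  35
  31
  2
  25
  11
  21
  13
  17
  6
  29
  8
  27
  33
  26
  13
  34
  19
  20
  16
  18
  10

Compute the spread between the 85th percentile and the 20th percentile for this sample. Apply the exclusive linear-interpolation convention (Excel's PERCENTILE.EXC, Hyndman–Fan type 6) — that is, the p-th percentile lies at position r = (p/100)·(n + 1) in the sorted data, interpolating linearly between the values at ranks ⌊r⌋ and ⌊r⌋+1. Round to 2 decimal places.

Sorted: 2, 6, 8, 10, 11, 13, 13, 16, 17, 18, 19, 20, 21, 25, 26, 27, 29, 31, 33, 34, 35.
n = 21.
P20: r = 4.4; ranks 4–5 are 10, 11; interpolating gives 10.4.
P85: r = 18.7; ranks 18–19 are 31, 33; interpolating gives 32.4.
Difference: 32.4 − 10.4 = 22.

22.00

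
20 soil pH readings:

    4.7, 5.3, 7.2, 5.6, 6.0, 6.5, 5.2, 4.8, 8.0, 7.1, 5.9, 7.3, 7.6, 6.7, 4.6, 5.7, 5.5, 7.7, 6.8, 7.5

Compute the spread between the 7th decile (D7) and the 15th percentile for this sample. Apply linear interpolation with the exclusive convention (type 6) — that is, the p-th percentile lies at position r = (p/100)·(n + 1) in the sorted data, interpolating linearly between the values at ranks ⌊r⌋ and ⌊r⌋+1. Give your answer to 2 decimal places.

2.31

Sorted: 4.6, 4.7, 4.8, 5.2, 5.3, 5.5, 5.6, 5.7, 5.9, 6.0, 6.5, 6.7, 6.8, 7.1, 7.2, 7.3, 7.5, 7.6, 7.7, 8.0.
n = 20.
P15: r = 3.15; ranks 3–4 are 4.8, 5.2; interpolating gives 4.86.
P70: r = 14.7; ranks 14–15 are 7.1, 7.2; interpolating gives 7.17.
Difference: 7.17 − 4.86 = 2.31.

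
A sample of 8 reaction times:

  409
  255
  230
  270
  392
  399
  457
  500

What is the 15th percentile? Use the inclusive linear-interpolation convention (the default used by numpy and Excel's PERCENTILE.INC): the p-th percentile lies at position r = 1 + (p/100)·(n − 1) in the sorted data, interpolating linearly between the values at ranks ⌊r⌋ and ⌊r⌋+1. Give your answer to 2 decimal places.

255.75

Sorted: 230, 255, 270, 392, 399, 409, 457, 500.
n = 8.
r = 1 + (15/100)·(8 − 1) = 1 + 1.05 = 2.05.
Rank 2 is 255 and rank 3 is 270.
Interpolate: 255 + 0.05·(270 − 255) = 255 + 0.05·15 = 255.75.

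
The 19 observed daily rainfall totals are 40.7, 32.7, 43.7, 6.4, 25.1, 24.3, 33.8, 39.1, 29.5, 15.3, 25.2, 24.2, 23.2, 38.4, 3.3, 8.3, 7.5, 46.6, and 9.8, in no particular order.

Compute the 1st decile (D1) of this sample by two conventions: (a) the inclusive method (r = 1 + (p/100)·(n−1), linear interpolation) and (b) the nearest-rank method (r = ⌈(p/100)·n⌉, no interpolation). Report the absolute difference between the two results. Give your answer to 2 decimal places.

0.88

Sorted: 3.3, 6.4, 7.5, 8.3, 9.8, 15.3, 23.2, 24.2, 24.3, 25.1, 25.2, 29.5, 32.7, 33.8, 38.4, 39.1, 40.7, 43.7, 46.6.
n = 19.
(a) r = 2.8; between ranks 2 (6.4) and 3 (7.5): 7.28.
(b) the nearest-rank method: rank 2 → 6.4.
|7.28 − 6.4| = 0.88.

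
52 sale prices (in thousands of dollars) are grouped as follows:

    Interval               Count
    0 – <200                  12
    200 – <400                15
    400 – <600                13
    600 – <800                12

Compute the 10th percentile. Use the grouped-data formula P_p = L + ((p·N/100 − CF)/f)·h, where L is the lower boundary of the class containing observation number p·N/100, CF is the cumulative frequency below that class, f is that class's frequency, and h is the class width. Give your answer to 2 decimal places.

N = 52; target position k = 10/100 · 52 = 5.2.
Cumulative frequencies: 12, 27, 40, 52.
Observation 5.2 falls in the class 0 – <200.
L = 0, CF = 0, f = 12, h = 200.
P10 = 0 + ((5.2 − 0)/12)·200 = 0 + 86.6667 = 86.6667.

86.67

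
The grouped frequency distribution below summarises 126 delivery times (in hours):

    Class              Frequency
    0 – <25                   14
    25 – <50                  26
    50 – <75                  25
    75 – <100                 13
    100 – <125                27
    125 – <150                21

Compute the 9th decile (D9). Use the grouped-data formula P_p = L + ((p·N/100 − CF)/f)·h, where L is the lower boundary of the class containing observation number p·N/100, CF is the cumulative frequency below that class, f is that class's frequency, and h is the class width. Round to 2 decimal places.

N = 126; target position k = 90/100 · 126 = 113.4.
Cumulative frequencies: 14, 40, 65, 78, 105, 126.
Observation 113.4 falls in the class 125 – <150.
L = 125, CF = 105, f = 21, h = 25.
P90 = 125 + ((113.4 − 105)/21)·25 = 125 + 10 = 135.

135.00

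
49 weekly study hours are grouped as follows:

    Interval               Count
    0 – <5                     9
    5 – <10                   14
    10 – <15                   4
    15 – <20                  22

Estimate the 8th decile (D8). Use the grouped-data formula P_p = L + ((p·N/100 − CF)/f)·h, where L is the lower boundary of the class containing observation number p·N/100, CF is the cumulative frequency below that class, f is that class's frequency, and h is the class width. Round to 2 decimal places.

17.77

N = 49; target position k = 80/100 · 49 = 39.2.
Cumulative frequencies: 9, 23, 27, 49.
Observation 39.2 falls in the class 15 – <20.
L = 15, CF = 27, f = 22, h = 5.
P80 = 15 + ((39.2 − 27)/22)·5 = 15 + 2.77273 = 17.7727.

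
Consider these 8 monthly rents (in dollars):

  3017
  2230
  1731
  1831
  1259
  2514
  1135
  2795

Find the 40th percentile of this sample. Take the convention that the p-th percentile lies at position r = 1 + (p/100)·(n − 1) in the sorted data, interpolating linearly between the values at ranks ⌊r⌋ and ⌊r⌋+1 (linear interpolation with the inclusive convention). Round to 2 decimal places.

1811.00

Sorted: 1135, 1259, 1731, 1831, 2230, 2514, 2795, 3017.
n = 8.
r = 1 + (40/100)·(8 − 1) = 1 + 2.8 = 3.8.
Rank 3 is 1731 and rank 4 is 1831.
Interpolate: 1731 + 0.8·(1831 − 1731) = 1731 + 0.8·100 = 1811.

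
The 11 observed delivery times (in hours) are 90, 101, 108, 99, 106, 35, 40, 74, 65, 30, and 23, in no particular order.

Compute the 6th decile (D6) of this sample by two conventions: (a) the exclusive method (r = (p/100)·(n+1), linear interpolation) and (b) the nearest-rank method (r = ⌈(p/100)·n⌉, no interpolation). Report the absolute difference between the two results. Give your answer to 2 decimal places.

1.80

Sorted: 23, 30, 35, 40, 65, 74, 90, 99, 101, 106, 108.
n = 11.
(a) r = 7.2; between ranks 7 (90) and 8 (99): 91.8.
(b) the nearest-rank method: rank 7 → 90.
|91.8 − 90| = 1.8.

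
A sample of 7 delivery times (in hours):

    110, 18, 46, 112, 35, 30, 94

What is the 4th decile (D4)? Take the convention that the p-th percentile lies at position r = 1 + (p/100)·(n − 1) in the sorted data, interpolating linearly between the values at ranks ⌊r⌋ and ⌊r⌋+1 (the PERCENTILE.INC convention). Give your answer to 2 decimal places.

Sorted: 18, 30, 35, 46, 94, 110, 112.
n = 7.
r = 1 + (40/100)·(7 − 1) = 1 + 2.4 = 3.4.
Rank 3 is 35 and rank 4 is 46.
Interpolate: 35 + 0.4·(46 − 35) = 35 + 0.4·11 = 39.4.

39.40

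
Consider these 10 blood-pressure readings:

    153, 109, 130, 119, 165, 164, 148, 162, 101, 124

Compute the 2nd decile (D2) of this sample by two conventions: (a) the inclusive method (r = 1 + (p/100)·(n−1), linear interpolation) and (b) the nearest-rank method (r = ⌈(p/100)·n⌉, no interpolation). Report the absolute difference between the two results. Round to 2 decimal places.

8.00

Sorted: 101, 109, 119, 124, 130, 148, 153, 162, 164, 165.
n = 10.
(a) r = 2.8; between ranks 2 (109) and 3 (119): 117.
(b) the nearest-rank method: rank 2 → 109.
|117 − 109| = 8.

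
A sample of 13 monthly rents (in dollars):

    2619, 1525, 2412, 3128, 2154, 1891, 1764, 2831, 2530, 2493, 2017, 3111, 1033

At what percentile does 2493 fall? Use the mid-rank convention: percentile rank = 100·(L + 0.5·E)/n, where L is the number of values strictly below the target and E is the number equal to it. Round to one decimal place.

57.7

Sorted: 1033, 1525, 1764, 1891, 2017, 2154, 2412, 2493, 2530, 2619, 2831, 3111, 3128.
Count below 2493: L = 7; count equal: E = 1; n = 13.
Percentile rank = 100·(7 + 0.5·1)/13 = 100·7.5/13 = 57.69.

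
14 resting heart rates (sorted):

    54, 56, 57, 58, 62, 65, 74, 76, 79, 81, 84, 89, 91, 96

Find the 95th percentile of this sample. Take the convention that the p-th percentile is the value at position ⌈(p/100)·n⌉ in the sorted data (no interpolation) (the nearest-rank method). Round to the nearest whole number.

n = 14.
Position = ⌈95/100 · 14⌉ = ⌈13.3⌉ = 14.
The value at rank 14 is 96.

96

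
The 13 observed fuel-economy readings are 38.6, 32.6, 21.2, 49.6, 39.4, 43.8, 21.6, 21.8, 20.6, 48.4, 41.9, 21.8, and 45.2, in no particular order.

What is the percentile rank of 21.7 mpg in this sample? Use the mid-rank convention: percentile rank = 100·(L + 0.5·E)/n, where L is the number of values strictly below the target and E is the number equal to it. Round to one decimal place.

23.1

Sorted: 20.6, 21.2, 21.6, 21.8, 21.8, 32.6, 38.6, 39.4, 41.9, 43.8, 45.2, 48.4, 49.6.
Count below 21.7: L = 3; count equal: E = 0; n = 13.
Percentile rank = 100·(3 + 0.5·0)/13 = 100·3/13 = 23.08.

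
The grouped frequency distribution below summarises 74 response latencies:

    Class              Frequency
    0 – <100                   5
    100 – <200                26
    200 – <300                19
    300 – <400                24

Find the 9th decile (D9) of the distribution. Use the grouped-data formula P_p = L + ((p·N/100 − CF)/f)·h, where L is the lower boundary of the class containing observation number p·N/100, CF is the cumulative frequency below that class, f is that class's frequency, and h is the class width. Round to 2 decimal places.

N = 74; target position k = 90/100 · 74 = 66.6.
Cumulative frequencies: 5, 31, 50, 74.
Observation 66.6 falls in the class 300 – <400.
L = 300, CF = 50, f = 24, h = 100.
P90 = 300 + ((66.6 − 50)/24)·100 = 300 + 69.1667 = 369.167.

369.17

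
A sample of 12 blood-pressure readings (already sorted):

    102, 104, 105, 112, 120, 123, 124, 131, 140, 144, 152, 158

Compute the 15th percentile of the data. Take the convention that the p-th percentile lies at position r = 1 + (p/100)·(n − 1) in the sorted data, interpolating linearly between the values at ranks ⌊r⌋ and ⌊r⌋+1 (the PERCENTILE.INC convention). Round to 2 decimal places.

104.65

n = 12.
r = 1 + (15/100)·(12 − 1) = 1 + 1.65 = 2.65.
Rank 2 is 104 and rank 3 is 105.
Interpolate: 104 + 0.65·(105 − 104) = 104 + 0.65·1 = 104.65.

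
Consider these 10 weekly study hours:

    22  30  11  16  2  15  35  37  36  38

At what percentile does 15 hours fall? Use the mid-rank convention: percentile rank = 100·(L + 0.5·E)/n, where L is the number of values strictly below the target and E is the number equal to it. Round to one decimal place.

25.0

Sorted: 2, 11, 15, 16, 22, 30, 35, 36, 37, 38.
Count below 15: L = 2; count equal: E = 1; n = 10.
Percentile rank = 100·(2 + 0.5·1)/10 = 100·2.5/10 = 25.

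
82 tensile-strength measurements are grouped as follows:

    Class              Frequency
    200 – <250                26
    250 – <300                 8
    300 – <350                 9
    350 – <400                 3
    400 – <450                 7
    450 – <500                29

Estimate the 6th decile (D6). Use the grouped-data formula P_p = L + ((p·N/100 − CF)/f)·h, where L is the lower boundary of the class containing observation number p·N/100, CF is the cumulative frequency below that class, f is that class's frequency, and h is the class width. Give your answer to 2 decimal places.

422.86

N = 82; target position k = 60/100 · 82 = 49.2.
Cumulative frequencies: 26, 34, 43, 46, 53, 82.
Observation 49.2 falls in the class 400 – <450.
L = 400, CF = 46, f = 7, h = 50.
P60 = 400 + ((49.2 − 46)/7)·50 = 400 + 22.8571 = 422.857.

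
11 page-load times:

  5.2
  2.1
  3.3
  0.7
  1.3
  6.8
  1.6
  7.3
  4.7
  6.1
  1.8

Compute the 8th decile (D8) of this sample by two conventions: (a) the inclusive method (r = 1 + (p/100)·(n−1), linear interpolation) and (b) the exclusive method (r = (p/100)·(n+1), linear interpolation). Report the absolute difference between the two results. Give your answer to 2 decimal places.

Sorted: 0.7, 1.3, 1.6, 1.8, 2.1, 3.3, 4.7, 5.2, 6.1, 6.8, 7.3.
n = 11.
(a) r = 9 → value at rank 9 = 6.1.
(b) r = 9.6; between ranks 9 (6.1) and 10 (6.8): 6.52.
|6.1 − 6.52| = 0.42.

0.42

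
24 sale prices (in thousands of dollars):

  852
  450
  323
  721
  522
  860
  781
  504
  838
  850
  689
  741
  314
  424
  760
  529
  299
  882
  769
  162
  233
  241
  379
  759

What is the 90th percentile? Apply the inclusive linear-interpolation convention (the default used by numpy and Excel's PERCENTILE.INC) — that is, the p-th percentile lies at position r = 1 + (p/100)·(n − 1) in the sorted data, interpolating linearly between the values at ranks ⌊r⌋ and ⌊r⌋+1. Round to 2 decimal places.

851.40

Sorted: 162, 233, 241, 299, 314, 323, 379, 424, 450, 504, 522, 529, 689, 721, 741, 759, 760, 769, 781, 838, 850, 852, 860, 882.
n = 24.
r = 1 + (90/100)·(24 − 1) = 1 + 20.7 = 21.7.
Rank 21 is 850 and rank 22 is 852.
Interpolate: 850 + 0.7·(852 − 850) = 850 + 0.7·2 = 851.4.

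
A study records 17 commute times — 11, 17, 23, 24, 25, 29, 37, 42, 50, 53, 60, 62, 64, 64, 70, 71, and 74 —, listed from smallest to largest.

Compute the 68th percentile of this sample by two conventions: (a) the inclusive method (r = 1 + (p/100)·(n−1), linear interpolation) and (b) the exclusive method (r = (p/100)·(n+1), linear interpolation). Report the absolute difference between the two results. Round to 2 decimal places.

n = 17.
(a) r = 11.88; between ranks 11 (60) and 12 (62): 61.76.
(b) r = 12.24; between ranks 12 (62) and 13 (64): 62.48.
|61.76 − 62.48| = 0.72.

0.72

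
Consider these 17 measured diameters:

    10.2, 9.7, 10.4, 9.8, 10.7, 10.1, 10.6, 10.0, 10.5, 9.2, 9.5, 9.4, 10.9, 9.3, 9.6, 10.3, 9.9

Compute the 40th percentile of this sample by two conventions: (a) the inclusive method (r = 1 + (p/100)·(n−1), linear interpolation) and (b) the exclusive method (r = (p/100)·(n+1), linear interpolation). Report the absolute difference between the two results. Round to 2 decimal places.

0.02

Sorted: 9.2, 9.3, 9.4, 9.5, 9.6, 9.7, 9.8, 9.9, 10.0, 10.1, 10.2, 10.3, 10.4, 10.5, 10.6, 10.7, 10.9.
n = 17.
(a) r = 7.4; between ranks 7 (9.8) and 8 (9.9): 9.84.
(b) r = 7.2; between ranks 7 (9.8) and 8 (9.9): 9.82.
|9.84 − 9.82| = 0.02.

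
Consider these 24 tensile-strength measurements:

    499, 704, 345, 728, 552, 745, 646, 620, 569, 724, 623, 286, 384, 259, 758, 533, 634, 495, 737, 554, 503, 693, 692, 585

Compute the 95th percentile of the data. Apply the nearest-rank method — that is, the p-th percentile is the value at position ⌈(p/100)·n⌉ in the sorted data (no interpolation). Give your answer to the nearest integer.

745

Sorted: 259, 286, 345, 384, 495, 499, 503, 533, 552, 554, 569, 585, 620, 623, 634, 646, 692, 693, 704, 724, 728, 737, 745, 758.
n = 24.
Position = ⌈95/100 · 24⌉ = ⌈22.8⌉ = 23.
The value at rank 23 is 745.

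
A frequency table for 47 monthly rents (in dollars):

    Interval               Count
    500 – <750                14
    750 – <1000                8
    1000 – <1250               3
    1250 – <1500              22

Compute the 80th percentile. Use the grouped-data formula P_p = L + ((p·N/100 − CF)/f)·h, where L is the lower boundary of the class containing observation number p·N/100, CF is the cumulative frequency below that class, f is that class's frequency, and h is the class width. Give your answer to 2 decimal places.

N = 47; target position k = 80/100 · 47 = 37.6.
Cumulative frequencies: 14, 22, 25, 47.
Observation 37.6 falls in the class 1250 – <1500.
L = 1250, CF = 25, f = 22, h = 250.
P80 = 1250 + ((37.6 − 25)/22)·250 = 1250 + 143.182 = 1393.18.

1393.18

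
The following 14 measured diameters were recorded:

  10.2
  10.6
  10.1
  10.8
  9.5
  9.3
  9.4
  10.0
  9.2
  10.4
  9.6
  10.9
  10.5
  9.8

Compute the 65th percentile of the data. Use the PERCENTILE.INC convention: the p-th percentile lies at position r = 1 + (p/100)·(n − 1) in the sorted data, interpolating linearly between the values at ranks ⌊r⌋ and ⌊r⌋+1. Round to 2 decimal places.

10.29

Sorted: 9.2, 9.3, 9.4, 9.5, 9.6, 9.8, 10.0, 10.1, 10.2, 10.4, 10.5, 10.6, 10.8, 10.9.
n = 14.
r = 1 + (65/100)·(14 − 1) = 1 + 8.45 = 9.45.
Rank 9 is 10.2 and rank 10 is 10.4.
Interpolate: 10.2 + 0.45·(10.4 − 10.2) = 10.2 + 0.45·0.2 = 10.29.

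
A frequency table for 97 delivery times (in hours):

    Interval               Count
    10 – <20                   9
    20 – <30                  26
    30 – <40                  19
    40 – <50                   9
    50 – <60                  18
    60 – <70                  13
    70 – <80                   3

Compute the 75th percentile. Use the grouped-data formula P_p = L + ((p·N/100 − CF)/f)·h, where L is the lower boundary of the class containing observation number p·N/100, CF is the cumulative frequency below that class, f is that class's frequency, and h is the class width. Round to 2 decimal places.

55.42

N = 97; target position k = 75/100 · 97 = 72.75.
Cumulative frequencies: 9, 35, 54, 63, 81, 94, 97.
Observation 72.75 falls in the class 50 – <60.
L = 50, CF = 63, f = 18, h = 10.
P75 = 50 + ((72.75 − 63)/18)·10 = 50 + 5.41667 = 55.4167.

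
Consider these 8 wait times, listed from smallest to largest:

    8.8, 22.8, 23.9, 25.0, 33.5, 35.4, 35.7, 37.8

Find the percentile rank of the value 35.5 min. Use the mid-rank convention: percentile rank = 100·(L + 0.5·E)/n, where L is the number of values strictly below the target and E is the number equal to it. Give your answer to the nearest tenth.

Count below 35.5: L = 6; count equal: E = 0; n = 8.
Percentile rank = 100·(6 + 0.5·0)/8 = 100·6/8 = 75.

75.0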